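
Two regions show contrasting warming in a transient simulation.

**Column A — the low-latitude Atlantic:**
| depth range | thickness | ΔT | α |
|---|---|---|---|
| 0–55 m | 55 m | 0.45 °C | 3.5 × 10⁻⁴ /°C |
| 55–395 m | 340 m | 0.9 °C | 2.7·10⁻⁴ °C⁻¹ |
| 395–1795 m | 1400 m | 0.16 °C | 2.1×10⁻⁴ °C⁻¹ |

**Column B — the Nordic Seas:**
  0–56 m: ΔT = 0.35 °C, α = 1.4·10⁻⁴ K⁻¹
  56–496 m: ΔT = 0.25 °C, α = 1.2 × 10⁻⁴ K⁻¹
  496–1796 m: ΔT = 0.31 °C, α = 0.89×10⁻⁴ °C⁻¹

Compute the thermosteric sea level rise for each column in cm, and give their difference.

A 55 × 3.5×10⁻⁴ × 0.45 = 0.0086625 m
A 55–395 m: 2.7×10⁻⁴ × 0.9 × 340 = 0.08262 m
A Layer 3: 0.16 × 2.1×10⁻⁴ × 1400 = 0.04704 m
A total: 0.1383225 m
B Layer 1: 1.4×10⁻⁴ × 56 × 0.35 = 0.002744 m
B 1.2×10⁻⁴ × 440 × 0.25 = 0.01320 m
B Layer 3: 0.31 × 1300 × 0.89×10⁻⁴ = 0.035867 m
B total: 0.051811 m
Difference: 0.1383225 − 0.051811 = 0.0865115 m

Δh_A ≈ 13.8 cm, Δh_B ≈ 5.18 cm; difference ≈ 8.65 cm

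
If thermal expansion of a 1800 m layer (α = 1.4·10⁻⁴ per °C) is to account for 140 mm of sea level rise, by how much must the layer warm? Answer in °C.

ΔT = Δh/(αH) = 0.14 / (1.4×10⁻⁴ × 1800) ≈ 0.5556 °C

0.56 °C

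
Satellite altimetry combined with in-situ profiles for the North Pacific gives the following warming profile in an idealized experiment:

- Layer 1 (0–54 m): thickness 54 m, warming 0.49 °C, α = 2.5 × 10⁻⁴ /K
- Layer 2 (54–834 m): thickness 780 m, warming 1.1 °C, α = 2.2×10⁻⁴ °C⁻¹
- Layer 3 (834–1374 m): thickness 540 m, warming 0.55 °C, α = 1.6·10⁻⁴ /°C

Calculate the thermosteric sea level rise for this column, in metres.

0.243 m

0–54 m: 0.49 × 2.5×10⁻⁴ × 54 = 0.006615 m
54–834 m: 2.2×10⁻⁴ × 780 × 1.1 = 0.18876 m
834–1374 m: 1.6×10⁻⁴ × 0.55 × 540 = 0.04752 m
Δh = 0.006615 + 0.18876 + 0.04752 = 0.242895 m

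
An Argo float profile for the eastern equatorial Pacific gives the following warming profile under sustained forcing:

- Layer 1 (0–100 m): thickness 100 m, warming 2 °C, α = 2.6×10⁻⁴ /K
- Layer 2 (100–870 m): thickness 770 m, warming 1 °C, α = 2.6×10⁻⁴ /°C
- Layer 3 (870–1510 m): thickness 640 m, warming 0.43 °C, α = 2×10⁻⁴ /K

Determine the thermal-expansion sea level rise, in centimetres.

0–100 m: 2.6×10⁻⁴ × 100 × 2 = 0.05200 m
770 × 1 × 2.6×10⁻⁴ = 0.20020 m
870–1510 m: 0.43 × 640 × 2×10⁻⁴ = 0.05504 m
Δh = 0.05200 + 0.20020 + 0.05504 = 0.30724 m

Δh ≈ 30.7 cm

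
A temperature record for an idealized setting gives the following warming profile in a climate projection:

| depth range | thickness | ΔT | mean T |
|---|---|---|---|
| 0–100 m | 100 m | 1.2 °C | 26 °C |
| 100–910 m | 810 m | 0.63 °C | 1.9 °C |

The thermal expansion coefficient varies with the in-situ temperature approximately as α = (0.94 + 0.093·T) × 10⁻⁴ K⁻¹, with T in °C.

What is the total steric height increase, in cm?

about 9.7 cm

Layer 1: α = (0.94 + 0.093×26)×10⁻⁴ = 3.358×10⁻⁴ K⁻¹
Layer 2: α = (0.94 + 0.093×1.9)×10⁻⁴ = 1.1167×10⁻⁴ K⁻¹
Layer 1: 3.358×10⁻⁴ × 100 × 1.2 = 0.040296 m
100–910 m: 1.1167×10⁻⁴ × 0.63 × 810 = 0.056985201 m
Δh = 0.040296 + 0.056985201 = 0.097281201 m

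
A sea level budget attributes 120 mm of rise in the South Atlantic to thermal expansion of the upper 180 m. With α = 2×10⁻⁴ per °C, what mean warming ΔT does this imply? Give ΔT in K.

ΔT = Δh/(αH) = 0.12 / (2×10⁻⁴ × 180) ≈ 3.333 K

ΔT ≈ 3.33 K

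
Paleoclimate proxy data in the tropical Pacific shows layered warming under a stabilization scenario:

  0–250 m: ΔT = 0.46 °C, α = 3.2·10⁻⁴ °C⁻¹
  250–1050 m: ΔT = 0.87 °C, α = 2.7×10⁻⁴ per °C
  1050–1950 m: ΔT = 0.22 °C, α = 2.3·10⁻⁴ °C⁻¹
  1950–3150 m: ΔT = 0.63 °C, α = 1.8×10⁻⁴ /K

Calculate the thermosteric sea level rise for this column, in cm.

40.6 cm of thermosteric rise

Layer 1: 0.46 × 3.2×10⁻⁴ × 250 = 0.03680 m
2.7×10⁻⁴ × 0.87 × 800 = 0.18792 m
1050–1950 m: 0.22 × 900 × 2.3×10⁻⁴ = 0.04554 m
1950–3150 m: 0.63 × 1200 × 1.8×10⁻⁴ = 0.13608 m
Δh = 0.03680 + 0.18792 + 0.04554 + 0.13608 = 0.40634 m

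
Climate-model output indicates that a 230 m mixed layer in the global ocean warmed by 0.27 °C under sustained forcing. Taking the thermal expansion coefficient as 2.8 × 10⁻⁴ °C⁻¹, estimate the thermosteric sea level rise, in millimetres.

Δh = αΔT·H = 2.8×10⁻⁴ × 0.27 × 230 = 0.017388 m

17 mm of thermosteric rise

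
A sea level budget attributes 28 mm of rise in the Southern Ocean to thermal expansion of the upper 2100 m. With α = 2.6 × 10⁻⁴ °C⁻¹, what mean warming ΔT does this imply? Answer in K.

0.0513 K

ΔT = Δh/(αH) = 0.028 / (2.6×10⁻⁴ × 2100) ≈ 0.05128 K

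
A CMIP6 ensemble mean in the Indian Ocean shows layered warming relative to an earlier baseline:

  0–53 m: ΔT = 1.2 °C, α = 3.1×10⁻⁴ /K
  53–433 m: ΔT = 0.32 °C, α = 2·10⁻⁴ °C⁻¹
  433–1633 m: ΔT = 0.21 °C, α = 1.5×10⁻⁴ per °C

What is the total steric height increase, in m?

Δh = 0.082 m

Layer 1: 1.2 × 3.1×10⁻⁴ × 53 = 0.019716 m
Layer 2: 0.32 × 2×10⁻⁴ × 380 = 0.02432 m
433–1633 m: 0.21 × 1200 × 1.5×10⁻⁴ = 0.03780 m
Δh = 0.019716 + 0.02432 + 0.03780 = 0.081836 m ≈ 0.082 m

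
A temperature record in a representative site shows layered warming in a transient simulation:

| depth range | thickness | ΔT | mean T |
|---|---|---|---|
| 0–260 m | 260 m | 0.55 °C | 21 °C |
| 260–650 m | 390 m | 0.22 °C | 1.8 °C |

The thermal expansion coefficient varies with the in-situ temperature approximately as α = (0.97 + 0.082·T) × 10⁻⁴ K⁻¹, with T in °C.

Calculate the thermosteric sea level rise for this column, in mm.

Δh = 48 mm

Layer 1: α = (0.97 + 0.082×21)×10⁻⁴ = 2.692×10⁻⁴ K⁻¹
Layer 2: α = (0.97 + 0.082×1.8)×10⁻⁴ = 1.1176×10⁻⁴ K⁻¹
0–260 m: 2.692×10⁻⁴ × 260 × 0.55 = 0.0384956 m
Layer 2: 1.1176×10⁻⁴ × 390 × 0.22 = 0.009589008 m
Δh = 0.0384956 + 0.009589008 = 0.048084608 m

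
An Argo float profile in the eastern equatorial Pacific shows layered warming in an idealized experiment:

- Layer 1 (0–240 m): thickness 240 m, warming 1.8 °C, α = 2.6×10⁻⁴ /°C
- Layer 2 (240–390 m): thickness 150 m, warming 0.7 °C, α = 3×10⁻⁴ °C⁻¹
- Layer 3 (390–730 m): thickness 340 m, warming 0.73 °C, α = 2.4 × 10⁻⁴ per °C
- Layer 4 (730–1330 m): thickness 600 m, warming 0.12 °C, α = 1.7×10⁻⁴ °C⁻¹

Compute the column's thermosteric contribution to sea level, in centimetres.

21.6 cm

Layer 1: 2.6×10⁻⁴ × 240 × 1.8 = 0.11232 m
Layer 2: 150 × 0.7 × 3×10⁻⁴ = 0.03150 m
2.4×10⁻⁴ × 0.73 × 340 = 0.059568 m
730–1330 m: 600 × 0.12 × 1.7×10⁻⁴ = 0.01224 m
Δh = 0.11232 + 0.03150 + 0.059568 + 0.01224 = 0.215628 m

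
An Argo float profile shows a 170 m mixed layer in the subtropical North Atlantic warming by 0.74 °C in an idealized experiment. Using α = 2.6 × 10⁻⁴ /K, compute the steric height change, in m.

Δh = 0.0327 m

Δh = αΔT·H = 2.6×10⁻⁴ × 0.74 × 170 = 0.032708 m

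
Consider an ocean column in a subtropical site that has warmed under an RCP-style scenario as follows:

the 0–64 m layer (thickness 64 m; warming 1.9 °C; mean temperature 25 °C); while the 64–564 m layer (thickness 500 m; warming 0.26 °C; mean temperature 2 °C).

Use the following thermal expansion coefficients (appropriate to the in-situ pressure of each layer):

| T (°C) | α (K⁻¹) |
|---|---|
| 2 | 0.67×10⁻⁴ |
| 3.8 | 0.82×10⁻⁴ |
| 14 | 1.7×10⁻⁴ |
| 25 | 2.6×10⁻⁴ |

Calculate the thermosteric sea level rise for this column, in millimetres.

Δh ≈ 40 mm

Layer 1 at 25 °C → α = 2.6×10⁻⁴ K⁻¹
Layer 2 at 2 °C → α = 0.67×10⁻⁴ K⁻¹
2.6×10⁻⁴ × 64 × 1.9 = 0.031616 m
64–564 m: 500 × 0.26 × 0.67×10⁻⁴ = 0.00871 m
Δh = 0.031616 + 0.00871 = 0.040326 m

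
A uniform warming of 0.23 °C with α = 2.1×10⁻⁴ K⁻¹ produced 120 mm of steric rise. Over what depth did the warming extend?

H ≈ 2500 m

H = Δh/(αΔT) = 0.12 / (2.1×10⁻⁴ × 0.23) ≈ 2484 m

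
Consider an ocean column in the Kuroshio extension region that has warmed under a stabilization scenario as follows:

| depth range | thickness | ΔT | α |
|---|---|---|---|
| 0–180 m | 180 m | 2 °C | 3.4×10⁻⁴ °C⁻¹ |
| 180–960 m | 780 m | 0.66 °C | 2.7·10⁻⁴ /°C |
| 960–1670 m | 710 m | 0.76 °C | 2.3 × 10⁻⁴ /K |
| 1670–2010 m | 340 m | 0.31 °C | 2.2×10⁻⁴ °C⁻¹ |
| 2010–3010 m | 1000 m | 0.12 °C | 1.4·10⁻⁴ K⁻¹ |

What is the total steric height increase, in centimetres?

0–180 m: 180 × 3.4×10⁻⁴ × 2 = 0.12240 m
Layer 2: 0.66 × 2.7×10⁻⁴ × 780 = 0.138996 m
710 × 0.76 × 2.3×10⁻⁴ = 0.124108 m
Layer 4: 2.2×10⁻⁴ × 340 × 0.31 = 0.023188 m
2010–3010 m: 1.4×10⁻⁴ × 0.12 × 1000 = 0.01680 m
Δh = 0.12240 + 0.138996 + 0.124108 + 0.023188 + 0.01680 = 0.425492 m

Δh ≈ 43 cm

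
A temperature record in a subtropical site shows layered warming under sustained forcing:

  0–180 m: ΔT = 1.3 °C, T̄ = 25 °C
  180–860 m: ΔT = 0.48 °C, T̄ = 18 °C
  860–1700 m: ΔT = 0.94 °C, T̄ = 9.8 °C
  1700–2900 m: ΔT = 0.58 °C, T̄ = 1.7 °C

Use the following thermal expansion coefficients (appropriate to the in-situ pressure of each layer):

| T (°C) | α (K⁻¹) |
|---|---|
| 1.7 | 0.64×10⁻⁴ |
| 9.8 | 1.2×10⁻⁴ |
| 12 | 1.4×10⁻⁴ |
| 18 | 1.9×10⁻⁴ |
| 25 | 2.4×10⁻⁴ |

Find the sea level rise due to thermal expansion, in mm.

Layer 1 at 25 °C → α = 2.4×10⁻⁴ K⁻¹
Layer 2 at 18 °C → α = 1.9×10⁻⁴ K⁻¹
Layer 3 at 9.8 °C → α = 1.2×10⁻⁴ K⁻¹
Layer 4 at 1.7 °C → α = 0.64×10⁻⁴ K⁻¹
2.4×10⁻⁴ × 180 × 1.3 = 0.05616 m
180–860 m: 680 × 0.48 × 1.9×10⁻⁴ = 0.062016 m
1.2×10⁻⁴ × 0.94 × 840 = 0.094752 m
Layer 4: 0.64×10⁻⁴ × 0.58 × 1200 = 0.044544 m
Δh = 0.05616 + 0.062016 + 0.094752 + 0.044544 = 0.257472 m

257 mm of thermosteric rise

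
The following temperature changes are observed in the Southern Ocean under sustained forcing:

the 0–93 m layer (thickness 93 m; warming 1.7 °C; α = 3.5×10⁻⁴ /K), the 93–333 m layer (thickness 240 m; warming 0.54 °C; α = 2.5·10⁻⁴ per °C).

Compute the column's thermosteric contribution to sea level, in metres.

0–93 m: 93 × 1.7 × 3.5×10⁻⁴ = 0.055335 m
Layer 2: 0.54 × 2.5×10⁻⁴ × 240 = 0.03240 m
Δh = 0.055335 + 0.03240 = 0.087735 m ≈ 0.0877 m

0.0877 m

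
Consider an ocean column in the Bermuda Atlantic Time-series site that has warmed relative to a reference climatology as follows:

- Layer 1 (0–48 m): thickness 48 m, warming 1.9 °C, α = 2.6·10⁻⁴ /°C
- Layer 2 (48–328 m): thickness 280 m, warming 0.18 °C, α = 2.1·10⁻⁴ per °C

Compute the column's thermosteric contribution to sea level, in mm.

Layer 1: 2.6×10⁻⁴ × 48 × 1.9 = 0.023712 m
48–328 m: 0.18 × 280 × 2.1×10⁻⁴ = 0.010584 m
Δh = 0.023712 + 0.010584 = 0.034296 m

Δh = 34 mm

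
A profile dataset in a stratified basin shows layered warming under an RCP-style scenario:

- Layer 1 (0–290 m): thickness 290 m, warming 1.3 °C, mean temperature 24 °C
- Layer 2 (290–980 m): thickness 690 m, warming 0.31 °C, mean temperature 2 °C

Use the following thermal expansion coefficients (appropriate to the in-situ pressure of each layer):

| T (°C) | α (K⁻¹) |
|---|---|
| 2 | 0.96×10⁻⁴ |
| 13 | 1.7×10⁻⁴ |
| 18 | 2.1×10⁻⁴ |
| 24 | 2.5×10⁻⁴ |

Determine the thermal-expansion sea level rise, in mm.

110 mm

Layer 1 at 24 °C → α = 2.5×10⁻⁴ K⁻¹
Layer 2 at 2 °C → α = 0.96×10⁻⁴ K⁻¹
Layer 1: 290 × 2.5×10⁻⁴ × 1.3 = 0.09425 m
0.96×10⁻⁴ × 0.31 × 690 = 0.0205344 m
Δh = 0.09425 + 0.0205344 = 0.1147844 m ≈ 110 mm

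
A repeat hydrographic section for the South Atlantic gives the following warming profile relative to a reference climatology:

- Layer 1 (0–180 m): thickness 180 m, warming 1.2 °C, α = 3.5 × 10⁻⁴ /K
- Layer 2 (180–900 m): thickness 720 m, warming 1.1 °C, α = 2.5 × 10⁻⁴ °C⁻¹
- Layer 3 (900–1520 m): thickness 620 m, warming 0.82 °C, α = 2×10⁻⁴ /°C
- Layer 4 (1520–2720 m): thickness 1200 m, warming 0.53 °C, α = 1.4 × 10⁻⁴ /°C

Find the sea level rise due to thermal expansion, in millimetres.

Layer 1: 3.5×10⁻⁴ × 180 × 1.2 = 0.07560 m
Layer 2: 1.1 × 2.5×10⁻⁴ × 720 = 0.19800 m
Layer 3: 2×10⁻⁴ × 620 × 0.82 = 0.10168 m
Layer 4: 1.4×10⁻⁴ × 0.53 × 1200 = 0.08904 m
Δh = 0.07560 + 0.19800 + 0.10168 + 0.08904 = 0.46432 m

about 460 mm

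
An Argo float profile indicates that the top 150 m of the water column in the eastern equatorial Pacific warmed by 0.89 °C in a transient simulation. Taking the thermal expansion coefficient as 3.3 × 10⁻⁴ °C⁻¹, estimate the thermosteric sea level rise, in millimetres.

Δh = αΔT·H = 3.3×10⁻⁴ × 0.89 × 150 = 0.044055 m

44.1 mm of thermosteric rise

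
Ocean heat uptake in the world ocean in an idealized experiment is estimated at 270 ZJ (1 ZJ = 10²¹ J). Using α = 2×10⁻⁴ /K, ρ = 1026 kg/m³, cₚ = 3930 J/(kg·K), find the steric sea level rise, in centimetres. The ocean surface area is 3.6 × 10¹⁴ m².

Per unit area: Q = 270×10²¹ / (3.6×10¹⁴) = 7.5×10⁸ J/m²
Δh = αQ/(ρcₚ) = 2×10⁻⁴ × 7.5×10⁸ / (1026 × 3930) ≈ 0.037201 m

Δh ≈ 3.72 cm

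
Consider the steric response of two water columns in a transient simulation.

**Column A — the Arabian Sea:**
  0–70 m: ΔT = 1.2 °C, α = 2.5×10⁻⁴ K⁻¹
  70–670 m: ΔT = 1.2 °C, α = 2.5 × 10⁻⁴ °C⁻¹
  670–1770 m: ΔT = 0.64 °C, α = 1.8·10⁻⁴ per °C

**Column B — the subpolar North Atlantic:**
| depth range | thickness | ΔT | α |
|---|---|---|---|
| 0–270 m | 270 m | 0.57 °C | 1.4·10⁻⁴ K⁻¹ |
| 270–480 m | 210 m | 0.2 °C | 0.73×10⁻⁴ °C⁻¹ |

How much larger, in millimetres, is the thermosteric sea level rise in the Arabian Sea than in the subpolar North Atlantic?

A Layer 1: 1.2 × 2.5×10⁻⁴ × 70 = 0.02100 m
A 70–670 m: 2.5×10⁻⁴ × 1.2 × 600 = 0.18000 m
A Layer 3: 1100 × 1.8×10⁻⁴ × 0.64 = 0.12672 m
A total: 0.32772 m
B 0–270 m: 1.4×10⁻⁴ × 0.57 × 270 = 0.021546 m
B 210 × 0.73×10⁻⁴ × 0.2 = 0.003066 m
B total: 0.024612 m
Difference: 0.32772 − 0.024612 = 0.303108 m

Δh_A − Δh_B ≈ 303 mm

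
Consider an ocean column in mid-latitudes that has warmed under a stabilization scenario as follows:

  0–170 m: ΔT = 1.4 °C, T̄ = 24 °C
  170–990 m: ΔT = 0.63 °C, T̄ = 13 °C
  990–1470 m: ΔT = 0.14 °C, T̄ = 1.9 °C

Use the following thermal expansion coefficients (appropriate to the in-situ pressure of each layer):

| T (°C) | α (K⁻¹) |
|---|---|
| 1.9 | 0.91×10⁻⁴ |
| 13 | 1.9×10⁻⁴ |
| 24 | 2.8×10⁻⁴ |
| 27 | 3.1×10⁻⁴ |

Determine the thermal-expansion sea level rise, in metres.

Layer 1 at 24 °C → α = 2.8×10⁻⁴ K⁻¹
Layer 2 at 13 °C → α = 1.9×10⁻⁴ K⁻¹
Layer 3 at 1.9 °C → α = 0.91×10⁻⁴ K⁻¹
0–170 m: 170 × 1.4 × 2.8×10⁻⁴ = 0.06664 m
0.63 × 1.9×10⁻⁴ × 820 = 0.098154 m
Layer 3: 480 × 0.14 × 0.91×10⁻⁴ = 0.0061152 m
Δh = 0.06664 + 0.098154 + 0.0061152 = 0.1709092 m

0.17 m of thermosteric rise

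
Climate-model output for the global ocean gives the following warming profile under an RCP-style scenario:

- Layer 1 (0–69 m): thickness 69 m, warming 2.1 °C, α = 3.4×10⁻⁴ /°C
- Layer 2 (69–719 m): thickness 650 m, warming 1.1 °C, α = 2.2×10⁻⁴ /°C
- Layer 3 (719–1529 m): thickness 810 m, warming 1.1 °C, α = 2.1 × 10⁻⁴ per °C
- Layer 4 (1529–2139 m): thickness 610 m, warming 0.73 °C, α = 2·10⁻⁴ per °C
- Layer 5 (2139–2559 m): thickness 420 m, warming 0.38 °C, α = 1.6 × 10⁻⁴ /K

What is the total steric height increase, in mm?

69 × 3.4×10⁻⁴ × 2.1 = 0.049266 m
650 × 1.1 × 2.2×10⁻⁴ = 0.15730 m
2.1×10⁻⁴ × 1.1 × 810 = 0.18711 m
0.73 × 610 × 2×10⁻⁴ = 0.08906 m
Layer 5: 1.6×10⁻⁴ × 420 × 0.38 = 0.025536 m
Δh = 0.049266 + 0.15730 + 0.18711 + 0.08906 + 0.025536 = 0.508272 m

about 508 mm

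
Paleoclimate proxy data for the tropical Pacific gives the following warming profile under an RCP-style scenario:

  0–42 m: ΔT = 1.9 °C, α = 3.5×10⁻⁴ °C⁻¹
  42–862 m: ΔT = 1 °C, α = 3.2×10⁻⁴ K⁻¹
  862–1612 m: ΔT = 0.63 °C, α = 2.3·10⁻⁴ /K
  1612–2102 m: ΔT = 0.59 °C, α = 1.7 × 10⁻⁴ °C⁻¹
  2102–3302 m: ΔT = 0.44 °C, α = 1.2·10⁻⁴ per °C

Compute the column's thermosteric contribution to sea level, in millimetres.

Layer 1: 3.5×10⁻⁴ × 1.9 × 42 = 0.02793 m
42–862 m: 3.2×10⁻⁴ × 820 × 1 = 0.26240 m
Layer 3: 750 × 2.3×10⁻⁴ × 0.63 = 0.108675 m
Layer 4: 490 × 1.7×10⁻⁴ × 0.59 = 0.049147 m
1.2×10⁻⁴ × 1200 × 0.44 = 0.06336 m
Δh = 0.02793 + 0.26240 + 0.108675 + 0.049147 + 0.06336 = 0.511512 m

about 510 mm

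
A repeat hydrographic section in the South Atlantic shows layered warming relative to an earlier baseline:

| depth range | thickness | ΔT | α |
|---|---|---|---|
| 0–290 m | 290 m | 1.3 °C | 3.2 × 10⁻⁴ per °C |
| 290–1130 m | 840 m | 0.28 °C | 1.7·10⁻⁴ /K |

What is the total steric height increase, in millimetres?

161 mm of thermosteric rise

290 × 1.3 × 3.2×10⁻⁴ = 0.12064 m
1.7×10⁻⁴ × 0.28 × 840 = 0.039984 m
Δh = 0.12064 + 0.039984 = 0.160624 m ≈ 161 mm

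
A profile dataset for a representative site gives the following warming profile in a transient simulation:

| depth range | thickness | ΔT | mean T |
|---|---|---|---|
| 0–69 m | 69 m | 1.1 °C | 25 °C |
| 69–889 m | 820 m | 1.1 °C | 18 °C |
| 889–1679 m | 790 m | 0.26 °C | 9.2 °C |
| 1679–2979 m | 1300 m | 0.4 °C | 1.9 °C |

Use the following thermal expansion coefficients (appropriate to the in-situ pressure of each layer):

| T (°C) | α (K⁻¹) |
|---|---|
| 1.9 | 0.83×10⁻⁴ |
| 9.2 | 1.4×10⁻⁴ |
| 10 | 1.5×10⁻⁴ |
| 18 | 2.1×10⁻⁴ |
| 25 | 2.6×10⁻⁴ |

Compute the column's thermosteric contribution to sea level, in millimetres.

Δh ≈ 281 mm

Layer 1 at 25 °C → α = 2.6×10⁻⁴ K⁻¹
Layer 2 at 18 °C → α = 2.1×10⁻⁴ K⁻¹
Layer 3 at 9.2 °C → α = 1.4×10⁻⁴ K⁻¹
Layer 4 at 1.9 °C → α = 0.83×10⁻⁴ K⁻¹
0–69 m: 69 × 2.6×10⁻⁴ × 1.1 = 0.019734 m
Layer 2: 820 × 2.1×10⁻⁴ × 1.1 = 0.18942 m
889–1679 m: 790 × 0.26 × 1.4×10⁻⁴ = 0.028756 m
Layer 4: 0.4 × 0.83×10⁻⁴ × 1300 = 0.04316 m
Δh = 0.019734 + 0.18942 + 0.028756 + 0.04316 = 0.28107 m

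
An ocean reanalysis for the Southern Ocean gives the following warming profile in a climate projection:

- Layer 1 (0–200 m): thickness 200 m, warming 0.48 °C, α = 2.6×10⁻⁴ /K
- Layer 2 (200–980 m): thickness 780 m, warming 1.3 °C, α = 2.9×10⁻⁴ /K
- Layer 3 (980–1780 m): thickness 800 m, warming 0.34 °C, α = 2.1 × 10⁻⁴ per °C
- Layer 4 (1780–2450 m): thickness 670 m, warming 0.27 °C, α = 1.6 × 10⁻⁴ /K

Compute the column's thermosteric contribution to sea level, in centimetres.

Layer 1: 0.48 × 2.6×10⁻⁴ × 200 = 0.02496 m
200–980 m: 1.3 × 780 × 2.9×10⁻⁴ = 0.29406 m
2.1×10⁻⁴ × 0.34 × 800 = 0.05712 m
Layer 4: 0.27 × 1.6×10⁻⁴ × 670 = 0.028944 m
Δh = 0.02496 + 0.29406 + 0.05712 + 0.028944 = 0.405084 m

Δh = 40.5 cm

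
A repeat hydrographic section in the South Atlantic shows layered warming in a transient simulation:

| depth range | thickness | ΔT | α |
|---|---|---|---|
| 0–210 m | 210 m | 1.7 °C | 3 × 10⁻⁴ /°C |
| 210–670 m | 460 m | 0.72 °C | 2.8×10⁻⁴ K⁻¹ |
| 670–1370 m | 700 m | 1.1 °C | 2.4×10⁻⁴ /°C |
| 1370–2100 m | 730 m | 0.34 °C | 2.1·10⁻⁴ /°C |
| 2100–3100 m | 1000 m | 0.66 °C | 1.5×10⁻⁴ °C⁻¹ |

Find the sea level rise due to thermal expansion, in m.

0.536 m of thermosteric rise

210 × 1.7 × 3×10⁻⁴ = 0.10710 m
Layer 2: 2.8×10⁻⁴ × 0.72 × 460 = 0.092736 m
670–1370 m: 2.4×10⁻⁴ × 700 × 1.1 = 0.18480 m
0.34 × 730 × 2.1×10⁻⁴ = 0.052122 m
1000 × 0.66 × 1.5×10⁻⁴ = 0.09900 m
Δh = 0.10710 + 0.092736 + 0.18480 + 0.052122 + 0.09900 = 0.535758 m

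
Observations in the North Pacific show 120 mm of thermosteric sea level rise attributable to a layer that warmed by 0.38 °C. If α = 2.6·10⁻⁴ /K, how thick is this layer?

H = Δh/(αΔT) = 0.12 / (2.6×10⁻⁴ × 0.38) ≈ 1215 m

H ≈ 1200 m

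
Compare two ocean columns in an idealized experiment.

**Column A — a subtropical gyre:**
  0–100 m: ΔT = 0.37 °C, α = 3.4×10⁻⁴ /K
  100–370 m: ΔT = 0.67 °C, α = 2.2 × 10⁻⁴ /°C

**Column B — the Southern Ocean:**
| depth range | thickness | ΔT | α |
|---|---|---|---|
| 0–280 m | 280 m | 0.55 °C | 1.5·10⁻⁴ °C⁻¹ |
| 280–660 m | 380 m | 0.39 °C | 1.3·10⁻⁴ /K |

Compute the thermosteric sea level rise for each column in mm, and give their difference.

A Layer 1: 3.4×10⁻⁴ × 0.37 × 100 = 0.01258 m
A 100–370 m: 0.67 × 2.2×10⁻⁴ × 270 = 0.039798 m
A total: 0.052378 m
B 280 × 0.55 × 1.5×10⁻⁴ = 0.02310 m
B Layer 2: 0.39 × 380 × 1.3×10⁻⁴ = 0.019266 m
B total: 0.042366 m
Difference: 0.052378 − 0.042366 = 0.010012 m

A: 52 mm; B: 42 mm; difference 10 mm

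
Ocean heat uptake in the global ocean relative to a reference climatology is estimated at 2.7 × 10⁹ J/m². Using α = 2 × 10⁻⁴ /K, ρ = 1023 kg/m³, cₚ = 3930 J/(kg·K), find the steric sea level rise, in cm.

about 13.4 cm

Δh = αQ/(ρcₚ) = 2×10⁻⁴ × 2.7×10⁹ / (1023 × 3930) ≈ 0.13432 m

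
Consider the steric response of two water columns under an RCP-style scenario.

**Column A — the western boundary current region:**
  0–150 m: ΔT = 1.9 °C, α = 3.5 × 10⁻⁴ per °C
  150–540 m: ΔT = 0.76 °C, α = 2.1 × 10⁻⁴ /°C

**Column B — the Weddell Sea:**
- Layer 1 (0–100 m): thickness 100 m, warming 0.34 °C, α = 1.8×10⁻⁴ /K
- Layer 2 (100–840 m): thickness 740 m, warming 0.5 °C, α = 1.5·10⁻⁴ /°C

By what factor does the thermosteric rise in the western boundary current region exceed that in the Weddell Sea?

A Layer 1: 3.5×10⁻⁴ × 150 × 1.9 = 0.09975 m
A Layer 2: 2.1×10⁻⁴ × 390 × 0.76 = 0.062244 m
A total: 0.161994 m
B Layer 1: 100 × 0.34 × 1.8×10⁻⁴ = 0.00612 m
B 1.5×10⁻⁴ × 740 × 0.5 = 0.05550 m
B total: 0.06162 m
Ratio: 0.161994 / 0.06162 ≈ 2.629

a factor of 2.63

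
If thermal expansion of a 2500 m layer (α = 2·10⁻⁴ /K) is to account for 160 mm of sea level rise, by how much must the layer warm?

ΔT = Δh/(αH) = 0.16 / (2×10⁻⁴ × 2500) = 0.3200 K

about 0.320 K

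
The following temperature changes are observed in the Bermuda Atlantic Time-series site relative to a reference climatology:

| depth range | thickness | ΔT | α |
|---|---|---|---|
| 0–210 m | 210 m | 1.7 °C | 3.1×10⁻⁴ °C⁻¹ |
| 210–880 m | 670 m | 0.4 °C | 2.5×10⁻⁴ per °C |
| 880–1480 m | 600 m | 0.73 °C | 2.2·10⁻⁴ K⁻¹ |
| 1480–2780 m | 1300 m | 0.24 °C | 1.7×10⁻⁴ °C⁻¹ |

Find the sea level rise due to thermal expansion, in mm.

0–210 m: 1.7 × 210 × 3.1×10⁻⁴ = 0.11067 m
210–880 m: 0.4 × 2.5×10⁻⁴ × 670 = 0.06700 m
600 × 2.2×10⁻⁴ × 0.73 = 0.09636 m
1480–2780 m: 0.24 × 1300 × 1.7×10⁻⁴ = 0.05304 m
Δh = 0.11067 + 0.06700 + 0.09636 + 0.05304 = 0.32707 m ≈ 330 mm

Δh ≈ 330 mm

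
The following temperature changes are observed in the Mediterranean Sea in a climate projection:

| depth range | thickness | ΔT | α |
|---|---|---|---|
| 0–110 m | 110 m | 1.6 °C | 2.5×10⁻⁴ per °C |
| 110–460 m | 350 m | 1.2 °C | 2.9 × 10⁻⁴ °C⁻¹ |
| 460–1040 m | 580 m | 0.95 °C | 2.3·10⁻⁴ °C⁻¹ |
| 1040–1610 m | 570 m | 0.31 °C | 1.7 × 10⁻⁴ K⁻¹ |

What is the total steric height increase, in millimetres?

2.5×10⁻⁴ × 110 × 1.6 = 0.04400 m
Layer 2: 1.2 × 2.9×10⁻⁴ × 350 = 0.12180 m
460–1040 m: 580 × 2.3×10⁻⁴ × 0.95 = 0.12673 m
Layer 4: 0.31 × 1.7×10⁻⁴ × 570 = 0.030039 m
Δh = 0.04400 + 0.12180 + 0.12673 + 0.030039 = 0.322569 m ≈ 320 mm

320 mm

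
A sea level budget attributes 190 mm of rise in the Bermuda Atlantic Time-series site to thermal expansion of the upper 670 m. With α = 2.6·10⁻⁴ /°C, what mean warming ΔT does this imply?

about 1.09 K

ΔT = Δh/(αH) = 0.19 / (2.6×10⁻⁴ × 670) ≈ 1.091 K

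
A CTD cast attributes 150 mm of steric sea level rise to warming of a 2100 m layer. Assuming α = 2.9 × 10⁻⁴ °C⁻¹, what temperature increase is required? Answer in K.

ΔT = Δh/(αH) = 0.15 / (2.9×10⁻⁴ × 2100) ≈ 0.2463 K

ΔT ≈ 0.246 K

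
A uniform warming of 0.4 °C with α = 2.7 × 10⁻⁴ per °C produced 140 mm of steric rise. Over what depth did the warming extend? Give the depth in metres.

H = Δh/(αΔT) = 0.14 / (2.7×10⁻⁴ × 0.4) ≈ 1296 m

H ≈ 1300 m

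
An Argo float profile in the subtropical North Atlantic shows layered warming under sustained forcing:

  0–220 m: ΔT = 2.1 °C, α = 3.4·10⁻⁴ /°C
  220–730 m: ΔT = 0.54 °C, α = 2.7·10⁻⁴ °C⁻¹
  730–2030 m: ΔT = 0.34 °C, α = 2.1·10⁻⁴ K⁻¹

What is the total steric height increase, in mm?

0–220 m: 220 × 3.4×10⁻⁴ × 2.1 = 0.15708 m
220–730 m: 2.7×10⁻⁴ × 0.54 × 510 = 0.074358 m
Layer 3: 0.34 × 2.1×10⁻⁴ × 1300 = 0.09282 m
Δh = 0.15708 + 0.074358 + 0.09282 = 0.324258 m

Δh ≈ 324 mm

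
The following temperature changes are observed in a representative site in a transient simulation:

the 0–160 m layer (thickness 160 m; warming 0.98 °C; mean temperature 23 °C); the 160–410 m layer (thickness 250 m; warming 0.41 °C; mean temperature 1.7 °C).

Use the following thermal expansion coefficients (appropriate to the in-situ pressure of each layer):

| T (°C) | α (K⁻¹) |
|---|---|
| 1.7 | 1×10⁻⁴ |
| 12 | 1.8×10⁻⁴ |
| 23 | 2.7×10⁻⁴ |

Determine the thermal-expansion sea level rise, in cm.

Layer 1 at 23 °C → α = 2.7×10⁻⁴ K⁻¹
Layer 2 at 1.7 °C → α = 1×10⁻⁴ K⁻¹
0–160 m: 2.7×10⁻⁴ × 160 × 0.98 = 0.042336 m
160–410 m: 1×10⁻⁴ × 250 × 0.41 = 0.01025 m
Δh = 0.042336 + 0.01025 = 0.052586 m ≈ 5.26 cm

about 5.26 cm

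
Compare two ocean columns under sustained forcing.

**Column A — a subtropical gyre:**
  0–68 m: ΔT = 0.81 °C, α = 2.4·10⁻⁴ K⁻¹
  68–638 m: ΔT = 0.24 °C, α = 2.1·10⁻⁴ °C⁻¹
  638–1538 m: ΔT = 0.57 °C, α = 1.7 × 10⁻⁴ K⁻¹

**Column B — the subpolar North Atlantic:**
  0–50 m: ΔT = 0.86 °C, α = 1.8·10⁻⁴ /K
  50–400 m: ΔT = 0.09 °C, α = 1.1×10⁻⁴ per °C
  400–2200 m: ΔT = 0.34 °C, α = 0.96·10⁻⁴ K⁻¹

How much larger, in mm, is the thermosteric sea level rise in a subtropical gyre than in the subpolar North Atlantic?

59.2 mm larger

A 0–68 m: 2.4×10⁻⁴ × 0.81 × 68 = 0.0132192 m
A 570 × 0.24 × 2.1×10⁻⁴ = 0.028728 m
A 638–1538 m: 1.7×10⁻⁴ × 0.57 × 900 = 0.08721 m
A total: 0.1291572 m
B 0.86 × 50 × 1.8×10⁻⁴ = 0.00774 m
B 50–400 m: 350 × 0.09 × 1.1×10⁻⁴ = 0.003465 m
B 400–2200 m: 1800 × 0.34 × 0.96×10⁻⁴ = 0.058752 m
B total: 0.069957 m
Difference: 0.1291572 − 0.069957 = 0.0592002 m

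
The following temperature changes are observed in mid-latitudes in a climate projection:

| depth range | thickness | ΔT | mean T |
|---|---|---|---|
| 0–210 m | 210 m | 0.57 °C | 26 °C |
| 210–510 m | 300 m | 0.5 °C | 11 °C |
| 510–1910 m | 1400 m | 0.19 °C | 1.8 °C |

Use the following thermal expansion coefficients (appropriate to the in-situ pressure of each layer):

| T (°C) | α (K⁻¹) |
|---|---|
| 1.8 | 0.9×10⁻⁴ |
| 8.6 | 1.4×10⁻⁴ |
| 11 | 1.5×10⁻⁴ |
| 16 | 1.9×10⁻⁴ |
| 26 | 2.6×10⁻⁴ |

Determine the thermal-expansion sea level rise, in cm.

Layer 1 at 26 °C → α = 2.6×10⁻⁴ K⁻¹
Layer 2 at 11 °C → α = 1.5×10⁻⁴ K⁻¹
Layer 3 at 1.8 °C → α = 0.9×10⁻⁴ K⁻¹
210 × 0.57 × 2.6×10⁻⁴ = 0.031122 m
Layer 2: 1.5×10⁻⁴ × 300 × 0.5 = 0.02250 m
Layer 3: 0.19 × 1400 × 0.9×10⁻⁴ = 0.02394 m
Δh = 0.031122 + 0.02250 + 0.02394 = 0.077562 m

Δh = 7.76 cm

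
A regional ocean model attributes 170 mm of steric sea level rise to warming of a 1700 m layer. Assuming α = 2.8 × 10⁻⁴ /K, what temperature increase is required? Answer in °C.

about 0.357 °C

ΔT = Δh/(αH) = 0.17 / (2.8×10⁻⁴ × 1700) ≈ 0.3571 °C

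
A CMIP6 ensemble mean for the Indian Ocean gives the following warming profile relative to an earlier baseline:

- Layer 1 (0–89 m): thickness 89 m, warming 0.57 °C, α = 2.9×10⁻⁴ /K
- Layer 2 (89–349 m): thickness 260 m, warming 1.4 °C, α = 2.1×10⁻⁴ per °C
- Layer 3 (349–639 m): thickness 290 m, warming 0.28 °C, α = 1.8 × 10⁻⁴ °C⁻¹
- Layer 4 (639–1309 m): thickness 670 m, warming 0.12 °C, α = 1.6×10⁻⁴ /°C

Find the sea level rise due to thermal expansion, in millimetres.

Δh = 119 mm

0.57 × 89 × 2.9×10⁻⁴ = 0.0147117 m
1.4 × 2.1×10⁻⁴ × 260 = 0.07644 m
1.8×10⁻⁴ × 290 × 0.28 = 0.014616 m
639–1309 m: 1.6×10⁻⁴ × 0.12 × 670 = 0.012864 m
Δh = 0.0147117 + 0.07644 + 0.014616 + 0.012864 = 0.1186317 m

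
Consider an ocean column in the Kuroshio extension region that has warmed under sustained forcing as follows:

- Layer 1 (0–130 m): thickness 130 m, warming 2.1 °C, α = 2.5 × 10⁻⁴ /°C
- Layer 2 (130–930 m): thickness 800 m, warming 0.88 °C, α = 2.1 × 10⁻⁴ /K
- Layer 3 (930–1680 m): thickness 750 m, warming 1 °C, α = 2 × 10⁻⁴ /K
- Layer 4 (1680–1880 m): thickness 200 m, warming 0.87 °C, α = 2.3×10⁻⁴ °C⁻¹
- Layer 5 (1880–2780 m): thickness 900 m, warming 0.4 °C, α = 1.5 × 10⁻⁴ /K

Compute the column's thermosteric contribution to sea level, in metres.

about 0.46 m

Layer 1: 2.1 × 2.5×10⁻⁴ × 130 = 0.06825 m
0.88 × 800 × 2.1×10⁻⁴ = 0.14784 m
2×10⁻⁴ × 1 × 750 = 0.15000 m
2.3×10⁻⁴ × 200 × 0.87 = 0.04002 m
900 × 0.4 × 1.5×10⁻⁴ = 0.05400 m
Δh = 0.06825 + 0.14784 + 0.15000 + 0.04002 + 0.05400 = 0.46011 m ≈ 0.46 m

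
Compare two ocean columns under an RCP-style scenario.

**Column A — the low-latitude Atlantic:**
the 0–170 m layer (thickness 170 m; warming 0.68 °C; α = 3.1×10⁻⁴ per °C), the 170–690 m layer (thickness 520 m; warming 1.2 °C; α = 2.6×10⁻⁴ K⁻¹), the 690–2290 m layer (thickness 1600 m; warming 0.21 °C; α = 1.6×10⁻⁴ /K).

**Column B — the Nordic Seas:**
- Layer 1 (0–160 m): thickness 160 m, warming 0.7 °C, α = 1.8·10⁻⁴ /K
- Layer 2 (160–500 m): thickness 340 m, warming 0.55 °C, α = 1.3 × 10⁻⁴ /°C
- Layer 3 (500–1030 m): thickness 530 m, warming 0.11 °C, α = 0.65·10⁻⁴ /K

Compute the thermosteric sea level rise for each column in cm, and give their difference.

A: 25.2 cm; B: 4.83 cm; difference 20.4 cm

A 0.68 × 3.1×10⁻⁴ × 170 = 0.035836 m
A 2.6×10⁻⁴ × 1.2 × 520 = 0.16224 m
A 690–2290 m: 0.21 × 1.6×10⁻⁴ × 1600 = 0.05376 m
A total: 0.251836 m
B 0–160 m: 160 × 1.8×10⁻⁴ × 0.7 = 0.02016 m
B Layer 2: 340 × 1.3×10⁻⁴ × 0.55 = 0.02431 m
B 500–1030 m: 0.65×10⁻⁴ × 530 × 0.11 = 0.0037895 m
B total: 0.0482595 m
Difference: 0.251836 − 0.0482595 = 0.2035765 m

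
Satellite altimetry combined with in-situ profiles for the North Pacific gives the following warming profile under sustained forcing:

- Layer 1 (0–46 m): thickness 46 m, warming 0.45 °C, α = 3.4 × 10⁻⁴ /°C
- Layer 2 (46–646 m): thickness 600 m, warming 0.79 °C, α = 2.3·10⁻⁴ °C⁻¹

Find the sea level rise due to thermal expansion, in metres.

0–46 m: 0.45 × 46 × 3.4×10⁻⁴ = 0.007038 m
Layer 2: 0.79 × 600 × 2.3×10⁻⁴ = 0.10902 m
Δh = 0.007038 + 0.10902 = 0.116058 m ≈ 0.116 m

Δh = 0.116 m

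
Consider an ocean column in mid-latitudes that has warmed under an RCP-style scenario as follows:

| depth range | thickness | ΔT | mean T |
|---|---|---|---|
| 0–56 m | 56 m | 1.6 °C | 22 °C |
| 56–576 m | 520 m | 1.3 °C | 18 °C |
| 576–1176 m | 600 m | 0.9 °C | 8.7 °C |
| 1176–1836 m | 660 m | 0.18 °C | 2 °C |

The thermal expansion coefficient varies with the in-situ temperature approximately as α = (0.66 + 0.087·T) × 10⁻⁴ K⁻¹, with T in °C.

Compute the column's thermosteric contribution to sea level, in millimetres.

260 mm of thermosteric rise

Layer 1: α = (0.66 + 0.087×22)×10⁻⁴ = 2.574×10⁻⁴ K⁻¹
Layer 2: α = (0.66 + 0.087×18)×10⁻⁴ = 2.226×10⁻⁴ K⁻¹
Layer 3: α = (0.66 + 0.087×8.7)×10⁻⁴ = 1.4169×10⁻⁴ K⁻¹
Layer 4: α = (0.66 + 0.087×2)×10⁻⁴ = 0.834×10⁻⁴ K⁻¹
0–56 m: 56 × 2.574×10⁻⁴ × 1.6 = 0.02306304 m
Layer 2: 520 × 2.226×10⁻⁴ × 1.3 = 0.1504776 m
1.4169×10⁻⁴ × 0.9 × 600 = 0.0765126 m
Layer 4: 0.834×10⁻⁴ × 660 × 0.18 = 0.00990792 m
Δh = 0.02306304 + 0.1504776 + 0.0765126 + 0.00990792 = 0.25996116 m ≈ 260 mm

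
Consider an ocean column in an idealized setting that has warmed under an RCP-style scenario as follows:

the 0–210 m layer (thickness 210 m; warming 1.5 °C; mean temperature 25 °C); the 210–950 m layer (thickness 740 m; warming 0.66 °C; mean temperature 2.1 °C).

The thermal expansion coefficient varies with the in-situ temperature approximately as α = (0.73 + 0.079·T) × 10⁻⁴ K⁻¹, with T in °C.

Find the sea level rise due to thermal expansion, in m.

about 0.13 m

Layer 1: α = (0.73 + 0.079×25)×10⁻⁴ = 2.705×10⁻⁴ K⁻¹
Layer 2: α = (0.73 + 0.079×2.1)×10⁻⁴ = 0.8959×10⁻⁴ K⁻¹
0–210 m: 2.705×10⁻⁴ × 1.5 × 210 = 0.0852075 m
740 × 0.66 × 0.8959×10⁻⁴ = 0.043755756 m
Δh = 0.0852075 + 0.043755756 = 0.128963256 m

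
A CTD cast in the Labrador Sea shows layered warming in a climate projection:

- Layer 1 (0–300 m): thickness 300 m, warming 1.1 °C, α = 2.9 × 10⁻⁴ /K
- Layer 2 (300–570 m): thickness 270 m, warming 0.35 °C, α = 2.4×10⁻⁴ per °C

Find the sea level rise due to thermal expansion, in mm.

0–300 m: 2.9×10⁻⁴ × 1.1 × 300 = 0.09570 m
300–570 m: 270 × 2.4×10⁻⁴ × 0.35 = 0.02268 m
Δh = 0.09570 + 0.02268 = 0.11838 m

about 118 mm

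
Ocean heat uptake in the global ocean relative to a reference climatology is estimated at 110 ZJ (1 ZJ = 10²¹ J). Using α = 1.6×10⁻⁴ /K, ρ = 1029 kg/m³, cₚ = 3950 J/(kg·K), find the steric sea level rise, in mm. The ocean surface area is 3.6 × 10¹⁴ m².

Per unit area: Q = 110×10²¹ / (3.6×10¹⁴) ≈ 3.056×10⁸ J/m²
Δh = αQ/(ρcₚ) = 1.6×10⁻⁴ × 3.056×10⁸ / (1029 × 3950) ≈ 0.01203 m

Δh ≈ 12.0 mm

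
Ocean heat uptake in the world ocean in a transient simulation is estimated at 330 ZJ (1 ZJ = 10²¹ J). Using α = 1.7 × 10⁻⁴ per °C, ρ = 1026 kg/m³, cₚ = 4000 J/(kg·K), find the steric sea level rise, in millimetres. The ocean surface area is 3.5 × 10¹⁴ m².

Δh = 39.1 mm

Per unit area: Q = 330×10²¹ / (3.5×10¹⁴) ≈ 9.429×10⁸ J/m²
Δh = αQ/(ρcₚ) = 1.7×10⁻⁴ × 9.429×10⁸ / (1026 × 4000) ≈ 0.039058 m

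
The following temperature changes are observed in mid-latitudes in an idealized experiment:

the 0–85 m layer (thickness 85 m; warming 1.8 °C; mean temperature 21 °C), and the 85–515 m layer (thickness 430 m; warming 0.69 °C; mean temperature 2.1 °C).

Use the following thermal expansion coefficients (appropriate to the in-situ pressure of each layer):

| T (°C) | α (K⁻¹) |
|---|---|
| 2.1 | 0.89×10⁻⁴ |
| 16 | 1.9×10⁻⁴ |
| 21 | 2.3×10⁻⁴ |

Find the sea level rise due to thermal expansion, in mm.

about 62 mm

Layer 1 at 21 °C → α = 2.3×10⁻⁴ K⁻¹
Layer 2 at 2.1 °C → α = 0.89×10⁻⁴ K⁻¹
1.8 × 85 × 2.3×10⁻⁴ = 0.03519 m
85–515 m: 430 × 0.89×10⁻⁴ × 0.69 = 0.0264063 m
Δh = 0.03519 + 0.0264063 = 0.0615963 m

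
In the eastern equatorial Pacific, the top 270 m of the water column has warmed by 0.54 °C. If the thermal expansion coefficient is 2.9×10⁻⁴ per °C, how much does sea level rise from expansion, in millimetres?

Δh = αΔT·H = 2.9×10⁻⁴ × 0.54 × 270 = 0.042282 m

about 42 mm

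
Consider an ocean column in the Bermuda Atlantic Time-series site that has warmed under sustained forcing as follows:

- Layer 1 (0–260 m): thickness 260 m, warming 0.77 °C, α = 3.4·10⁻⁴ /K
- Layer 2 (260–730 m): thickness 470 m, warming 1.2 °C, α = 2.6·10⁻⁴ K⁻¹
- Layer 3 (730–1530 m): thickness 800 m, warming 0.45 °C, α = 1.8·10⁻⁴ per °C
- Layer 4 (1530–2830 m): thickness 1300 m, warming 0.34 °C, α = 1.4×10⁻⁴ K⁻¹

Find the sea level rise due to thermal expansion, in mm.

341 mm of thermosteric rise

3.4×10⁻⁴ × 260 × 0.77 = 0.068068 m
Layer 2: 2.6×10⁻⁴ × 1.2 × 470 = 0.14664 m
730–1530 m: 800 × 1.8×10⁻⁴ × 0.45 = 0.06480 m
1530–2830 m: 1.4×10⁻⁴ × 0.34 × 1300 = 0.06188 m
Δh = 0.068068 + 0.14664 + 0.06480 + 0.06188 = 0.341388 m ≈ 341 mm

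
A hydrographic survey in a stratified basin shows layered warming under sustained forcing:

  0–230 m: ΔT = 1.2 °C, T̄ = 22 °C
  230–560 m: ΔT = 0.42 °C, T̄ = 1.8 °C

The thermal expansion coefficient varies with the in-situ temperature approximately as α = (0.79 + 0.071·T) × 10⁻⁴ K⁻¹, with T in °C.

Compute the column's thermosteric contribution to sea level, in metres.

Layer 1: α = (0.79 + 0.071×22)×10⁻⁴ = 2.352×10⁻⁴ K⁻¹
Layer 2: α = (0.79 + 0.071×1.8)×10⁻⁴ = 0.9178×10⁻⁴ K⁻¹
1.2 × 230 × 2.352×10⁻⁴ = 0.0649152 m
Layer 2: 0.42 × 0.9178×10⁻⁴ × 330 = 0.012720708 m
Δh = 0.0649152 + 0.012720708 = 0.077635908 m

0.078 m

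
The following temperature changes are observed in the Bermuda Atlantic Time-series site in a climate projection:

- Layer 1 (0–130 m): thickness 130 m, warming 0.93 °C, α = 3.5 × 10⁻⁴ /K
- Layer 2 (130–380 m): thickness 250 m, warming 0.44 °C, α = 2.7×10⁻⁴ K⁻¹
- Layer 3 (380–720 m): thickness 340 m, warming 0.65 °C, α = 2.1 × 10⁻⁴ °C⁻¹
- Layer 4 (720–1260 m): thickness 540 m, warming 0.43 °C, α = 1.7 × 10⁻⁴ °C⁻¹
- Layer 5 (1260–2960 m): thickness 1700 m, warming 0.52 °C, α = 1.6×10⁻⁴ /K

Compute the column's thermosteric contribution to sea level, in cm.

0–130 m: 130 × 0.93 × 3.5×10⁻⁴ = 0.042315 m
Layer 2: 2.7×10⁻⁴ × 250 × 0.44 = 0.02970 m
380–720 m: 2.1×10⁻⁴ × 0.65 × 340 = 0.04641 m
720–1260 m: 1.7×10⁻⁴ × 0.43 × 540 = 0.039474 m
Layer 5: 1.6×10⁻⁴ × 0.52 × 1700 = 0.14144 m
Δh = 0.042315 + 0.02970 + 0.04641 + 0.039474 + 0.14144 = 0.299339 m

about 30 cm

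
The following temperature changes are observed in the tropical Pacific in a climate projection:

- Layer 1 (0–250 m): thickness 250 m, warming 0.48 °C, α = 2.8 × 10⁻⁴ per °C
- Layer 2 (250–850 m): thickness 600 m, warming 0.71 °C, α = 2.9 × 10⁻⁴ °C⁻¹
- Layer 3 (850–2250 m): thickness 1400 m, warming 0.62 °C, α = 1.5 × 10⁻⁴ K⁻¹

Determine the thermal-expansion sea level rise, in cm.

0–250 m: 0.48 × 250 × 2.8×10⁻⁴ = 0.03360 m
Layer 2: 600 × 2.9×10⁻⁴ × 0.71 = 0.12354 m
850–2250 m: 1400 × 1.5×10⁻⁴ × 0.62 = 0.13020 m
Δh = 0.03360 + 0.12354 + 0.13020 = 0.28734 m

about 28.7 cm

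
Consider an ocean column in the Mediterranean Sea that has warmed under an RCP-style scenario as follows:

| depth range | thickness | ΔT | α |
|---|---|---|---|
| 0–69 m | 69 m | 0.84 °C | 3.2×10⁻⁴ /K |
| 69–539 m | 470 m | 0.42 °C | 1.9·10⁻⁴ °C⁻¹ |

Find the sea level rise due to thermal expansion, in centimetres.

3.2×10⁻⁴ × 0.84 × 69 = 0.0185472 m
69–539 m: 0.42 × 1.9×10⁻⁴ × 470 = 0.037506 m
Δh = 0.0185472 + 0.037506 = 0.0560532 m

5.61 cm of thermosteric rise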